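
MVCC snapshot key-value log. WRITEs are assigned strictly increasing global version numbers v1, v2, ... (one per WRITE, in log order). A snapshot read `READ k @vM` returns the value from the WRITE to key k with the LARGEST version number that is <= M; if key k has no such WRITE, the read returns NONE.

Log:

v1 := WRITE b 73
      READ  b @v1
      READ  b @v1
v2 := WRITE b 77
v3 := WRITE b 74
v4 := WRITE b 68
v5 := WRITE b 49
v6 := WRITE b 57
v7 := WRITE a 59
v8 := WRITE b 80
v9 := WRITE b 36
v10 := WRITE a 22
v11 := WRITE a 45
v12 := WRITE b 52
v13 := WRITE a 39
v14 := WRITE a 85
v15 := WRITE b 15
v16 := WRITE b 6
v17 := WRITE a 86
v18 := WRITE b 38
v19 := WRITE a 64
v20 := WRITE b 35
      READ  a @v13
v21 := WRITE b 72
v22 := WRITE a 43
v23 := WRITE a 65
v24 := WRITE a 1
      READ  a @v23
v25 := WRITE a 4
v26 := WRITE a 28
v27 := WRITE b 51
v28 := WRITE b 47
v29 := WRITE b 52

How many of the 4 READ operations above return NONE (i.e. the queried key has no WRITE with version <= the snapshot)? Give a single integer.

Answer: 0

Derivation:
v1: WRITE b=73  (b history now [(1, 73)])
READ b @v1: history=[(1, 73)] -> pick v1 -> 73
READ b @v1: history=[(1, 73)] -> pick v1 -> 73
v2: WRITE b=77  (b history now [(1, 73), (2, 77)])
v3: WRITE b=74  (b history now [(1, 73), (2, 77), (3, 74)])
v4: WRITE b=68  (b history now [(1, 73), (2, 77), (3, 74), (4, 68)])
v5: WRITE b=49  (b history now [(1, 73), (2, 77), (3, 74), (4, 68), (5, 49)])
v6: WRITE b=57  (b history now [(1, 73), (2, 77), (3, 74), (4, 68), (5, 49), (6, 57)])
v7: WRITE a=59  (a history now [(7, 59)])
v8: WRITE b=80  (b history now [(1, 73), (2, 77), (3, 74), (4, 68), (5, 49), (6, 57), (8, 80)])
v9: WRITE b=36  (b history now [(1, 73), (2, 77), (3, 74), (4, 68), (5, 49), (6, 57), (8, 80), (9, 36)])
v10: WRITE a=22  (a history now [(7, 59), (10, 22)])
v11: WRITE a=45  (a history now [(7, 59), (10, 22), (11, 45)])
v12: WRITE b=52  (b history now [(1, 73), (2, 77), (3, 74), (4, 68), (5, 49), (6, 57), (8, 80), (9, 36), (12, 52)])
v13: WRITE a=39  (a history now [(7, 59), (10, 22), (11, 45), (13, 39)])
v14: WRITE a=85  (a history now [(7, 59), (10, 22), (11, 45), (13, 39), (14, 85)])
v15: WRITE b=15  (b history now [(1, 73), (2, 77), (3, 74), (4, 68), (5, 49), (6, 57), (8, 80), (9, 36), (12, 52), (15, 15)])
v16: WRITE b=6  (b history now [(1, 73), (2, 77), (3, 74), (4, 68), (5, 49), (6, 57), (8, 80), (9, 36), (12, 52), (15, 15), (16, 6)])
v17: WRITE a=86  (a history now [(7, 59), (10, 22), (11, 45), (13, 39), (14, 85), (17, 86)])
v18: WRITE b=38  (b history now [(1, 73), (2, 77), (3, 74), (4, 68), (5, 49), (6, 57), (8, 80), (9, 36), (12, 52), (15, 15), (16, 6), (18, 38)])
v19: WRITE a=64  (a history now [(7, 59), (10, 22), (11, 45), (13, 39), (14, 85), (17, 86), (19, 64)])
v20: WRITE b=35  (b history now [(1, 73), (2, 77), (3, 74), (4, 68), (5, 49), (6, 57), (8, 80), (9, 36), (12, 52), (15, 15), (16, 6), (18, 38), (20, 35)])
READ a @v13: history=[(7, 59), (10, 22), (11, 45), (13, 39), (14, 85), (17, 86), (19, 64)] -> pick v13 -> 39
v21: WRITE b=72  (b history now [(1, 73), (2, 77), (3, 74), (4, 68), (5, 49), (6, 57), (8, 80), (9, 36), (12, 52), (15, 15), (16, 6), (18, 38), (20, 35), (21, 72)])
v22: WRITE a=43  (a history now [(7, 59), (10, 22), (11, 45), (13, 39), (14, 85), (17, 86), (19, 64), (22, 43)])
v23: WRITE a=65  (a history now [(7, 59), (10, 22), (11, 45), (13, 39), (14, 85), (17, 86), (19, 64), (22, 43), (23, 65)])
v24: WRITE a=1  (a history now [(7, 59), (10, 22), (11, 45), (13, 39), (14, 85), (17, 86), (19, 64), (22, 43), (23, 65), (24, 1)])
READ a @v23: history=[(7, 59), (10, 22), (11, 45), (13, 39), (14, 85), (17, 86), (19, 64), (22, 43), (23, 65), (24, 1)] -> pick v23 -> 65
v25: WRITE a=4  (a history now [(7, 59), (10, 22), (11, 45), (13, 39), (14, 85), (17, 86), (19, 64), (22, 43), (23, 65), (24, 1), (25, 4)])
v26: WRITE a=28  (a history now [(7, 59), (10, 22), (11, 45), (13, 39), (14, 85), (17, 86), (19, 64), (22, 43), (23, 65), (24, 1), (25, 4), (26, 28)])
v27: WRITE b=51  (b history now [(1, 73), (2, 77), (3, 74), (4, 68), (5, 49), (6, 57), (8, 80), (9, 36), (12, 52), (15, 15), (16, 6), (18, 38), (20, 35), (21, 72), (27, 51)])
v28: WRITE b=47  (b history now [(1, 73), (2, 77), (3, 74), (4, 68), (5, 49), (6, 57), (8, 80), (9, 36), (12, 52), (15, 15), (16, 6), (18, 38), (20, 35), (21, 72), (27, 51), (28, 47)])
v29: WRITE b=52  (b history now [(1, 73), (2, 77), (3, 74), (4, 68), (5, 49), (6, 57), (8, 80), (9, 36), (12, 52), (15, 15), (16, 6), (18, 38), (20, 35), (21, 72), (27, 51), (28, 47), (29, 52)])
Read results in order: ['73', '73', '39', '65']
NONE count = 0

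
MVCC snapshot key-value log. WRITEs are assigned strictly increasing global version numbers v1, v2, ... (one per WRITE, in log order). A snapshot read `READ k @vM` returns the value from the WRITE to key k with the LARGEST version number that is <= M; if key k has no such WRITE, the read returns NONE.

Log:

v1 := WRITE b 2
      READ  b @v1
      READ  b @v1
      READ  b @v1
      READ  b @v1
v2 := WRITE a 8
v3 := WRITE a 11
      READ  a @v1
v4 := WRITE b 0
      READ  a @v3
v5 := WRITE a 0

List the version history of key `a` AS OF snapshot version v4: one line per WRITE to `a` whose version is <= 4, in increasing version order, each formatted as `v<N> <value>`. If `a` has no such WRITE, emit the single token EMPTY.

Answer: v2 8
v3 11

Derivation:
Scan writes for key=a with version <= 4:
  v1 WRITE b 2 -> skip
  v2 WRITE a 8 -> keep
  v3 WRITE a 11 -> keep
  v4 WRITE b 0 -> skip
  v5 WRITE a 0 -> drop (> snap)
Collected: [(2, 8), (3, 11)]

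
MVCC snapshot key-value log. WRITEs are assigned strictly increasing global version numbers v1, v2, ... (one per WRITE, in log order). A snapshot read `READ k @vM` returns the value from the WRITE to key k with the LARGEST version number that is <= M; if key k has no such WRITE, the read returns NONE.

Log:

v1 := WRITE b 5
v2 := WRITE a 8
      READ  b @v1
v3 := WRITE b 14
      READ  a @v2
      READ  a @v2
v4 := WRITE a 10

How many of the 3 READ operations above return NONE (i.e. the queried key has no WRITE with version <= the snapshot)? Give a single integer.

v1: WRITE b=5  (b history now [(1, 5)])
v2: WRITE a=8  (a history now [(2, 8)])
READ b @v1: history=[(1, 5)] -> pick v1 -> 5
v3: WRITE b=14  (b history now [(1, 5), (3, 14)])
READ a @v2: history=[(2, 8)] -> pick v2 -> 8
READ a @v2: history=[(2, 8)] -> pick v2 -> 8
v4: WRITE a=10  (a history now [(2, 8), (4, 10)])
Read results in order: ['5', '8', '8']
NONE count = 0

Answer: 0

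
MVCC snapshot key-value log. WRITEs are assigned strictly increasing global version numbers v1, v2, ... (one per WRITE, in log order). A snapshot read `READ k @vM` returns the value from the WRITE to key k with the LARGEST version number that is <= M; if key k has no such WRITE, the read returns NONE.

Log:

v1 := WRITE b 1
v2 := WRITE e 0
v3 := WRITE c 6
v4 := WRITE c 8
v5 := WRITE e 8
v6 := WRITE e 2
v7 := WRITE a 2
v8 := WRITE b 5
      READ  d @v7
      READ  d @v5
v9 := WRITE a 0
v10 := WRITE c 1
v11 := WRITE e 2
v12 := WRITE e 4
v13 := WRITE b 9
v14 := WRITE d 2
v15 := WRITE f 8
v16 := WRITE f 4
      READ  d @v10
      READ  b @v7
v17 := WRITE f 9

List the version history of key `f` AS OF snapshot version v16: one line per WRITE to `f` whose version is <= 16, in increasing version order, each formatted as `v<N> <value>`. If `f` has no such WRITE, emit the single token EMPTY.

Answer: v15 8
v16 4

Derivation:
Scan writes for key=f with version <= 16:
  v1 WRITE b 1 -> skip
  v2 WRITE e 0 -> skip
  v3 WRITE c 6 -> skip
  v4 WRITE c 8 -> skip
  v5 WRITE e 8 -> skip
  v6 WRITE e 2 -> skip
  v7 WRITE a 2 -> skip
  v8 WRITE b 5 -> skip
  v9 WRITE a 0 -> skip
  v10 WRITE c 1 -> skip
  v11 WRITE e 2 -> skip
  v12 WRITE e 4 -> skip
  v13 WRITE b 9 -> skip
  v14 WRITE d 2 -> skip
  v15 WRITE f 8 -> keep
  v16 WRITE f 4 -> keep
  v17 WRITE f 9 -> drop (> snap)
Collected: [(15, 8), (16, 4)]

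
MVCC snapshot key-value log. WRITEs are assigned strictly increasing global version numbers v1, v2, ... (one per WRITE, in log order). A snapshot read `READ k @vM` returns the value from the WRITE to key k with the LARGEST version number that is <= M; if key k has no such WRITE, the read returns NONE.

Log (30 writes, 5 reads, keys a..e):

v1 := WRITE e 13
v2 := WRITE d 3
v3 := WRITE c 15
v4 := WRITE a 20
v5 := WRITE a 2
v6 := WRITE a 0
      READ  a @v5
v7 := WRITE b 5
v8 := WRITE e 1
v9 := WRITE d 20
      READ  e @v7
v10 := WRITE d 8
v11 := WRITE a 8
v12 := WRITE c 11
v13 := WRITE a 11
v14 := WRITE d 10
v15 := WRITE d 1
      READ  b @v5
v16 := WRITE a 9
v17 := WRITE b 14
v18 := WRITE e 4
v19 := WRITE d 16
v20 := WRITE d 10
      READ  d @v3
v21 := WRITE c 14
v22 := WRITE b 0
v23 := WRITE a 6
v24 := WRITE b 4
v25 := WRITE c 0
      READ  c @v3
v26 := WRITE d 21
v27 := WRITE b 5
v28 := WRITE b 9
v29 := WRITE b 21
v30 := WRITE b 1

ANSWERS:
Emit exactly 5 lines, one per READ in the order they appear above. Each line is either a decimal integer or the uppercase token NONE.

v1: WRITE e=13  (e history now [(1, 13)])
v2: WRITE d=3  (d history now [(2, 3)])
v3: WRITE c=15  (c history now [(3, 15)])
v4: WRITE a=20  (a history now [(4, 20)])
v5: WRITE a=2  (a history now [(4, 20), (5, 2)])
v6: WRITE a=0  (a history now [(4, 20), (5, 2), (6, 0)])
READ a @v5: history=[(4, 20), (5, 2), (6, 0)] -> pick v5 -> 2
v7: WRITE b=5  (b history now [(7, 5)])
v8: WRITE e=1  (e history now [(1, 13), (8, 1)])
v9: WRITE d=20  (d history now [(2, 3), (9, 20)])
READ e @v7: history=[(1, 13), (8, 1)] -> pick v1 -> 13
v10: WRITE d=8  (d history now [(2, 3), (9, 20), (10, 8)])
v11: WRITE a=8  (a history now [(4, 20), (5, 2), (6, 0), (11, 8)])
v12: WRITE c=11  (c history now [(3, 15), (12, 11)])
v13: WRITE a=11  (a history now [(4, 20), (5, 2), (6, 0), (11, 8), (13, 11)])
v14: WRITE d=10  (d history now [(2, 3), (9, 20), (10, 8), (14, 10)])
v15: WRITE d=1  (d history now [(2, 3), (9, 20), (10, 8), (14, 10), (15, 1)])
READ b @v5: history=[(7, 5)] -> no version <= 5 -> NONE
v16: WRITE a=9  (a history now [(4, 20), (5, 2), (6, 0), (11, 8), (13, 11), (16, 9)])
v17: WRITE b=14  (b history now [(7, 5), (17, 14)])
v18: WRITE e=4  (e history now [(1, 13), (8, 1), (18, 4)])
v19: WRITE d=16  (d history now [(2, 3), (9, 20), (10, 8), (14, 10), (15, 1), (19, 16)])
v20: WRITE d=10  (d history now [(2, 3), (9, 20), (10, 8), (14, 10), (15, 1), (19, 16), (20, 10)])
READ d @v3: history=[(2, 3), (9, 20), (10, 8), (14, 10), (15, 1), (19, 16), (20, 10)] -> pick v2 -> 3
v21: WRITE c=14  (c history now [(3, 15), (12, 11), (21, 14)])
v22: WRITE b=0  (b history now [(7, 5), (17, 14), (22, 0)])
v23: WRITE a=6  (a history now [(4, 20), (5, 2), (6, 0), (11, 8), (13, 11), (16, 9), (23, 6)])
v24: WRITE b=4  (b history now [(7, 5), (17, 14), (22, 0), (24, 4)])
v25: WRITE c=0  (c history now [(3, 15), (12, 11), (21, 14), (25, 0)])
READ c @v3: history=[(3, 15), (12, 11), (21, 14), (25, 0)] -> pick v3 -> 15
v26: WRITE d=21  (d history now [(2, 3), (9, 20), (10, 8), (14, 10), (15, 1), (19, 16), (20, 10), (26, 21)])
v27: WRITE b=5  (b history now [(7, 5), (17, 14), (22, 0), (24, 4), (27, 5)])
v28: WRITE b=9  (b history now [(7, 5), (17, 14), (22, 0), (24, 4), (27, 5), (28, 9)])
v29: WRITE b=21  (b history now [(7, 5), (17, 14), (22, 0), (24, 4), (27, 5), (28, 9), (29, 21)])
v30: WRITE b=1  (b history now [(7, 5), (17, 14), (22, 0), (24, 4), (27, 5), (28, 9), (29, 21), (30, 1)])

Answer: 2
13
NONE
3
15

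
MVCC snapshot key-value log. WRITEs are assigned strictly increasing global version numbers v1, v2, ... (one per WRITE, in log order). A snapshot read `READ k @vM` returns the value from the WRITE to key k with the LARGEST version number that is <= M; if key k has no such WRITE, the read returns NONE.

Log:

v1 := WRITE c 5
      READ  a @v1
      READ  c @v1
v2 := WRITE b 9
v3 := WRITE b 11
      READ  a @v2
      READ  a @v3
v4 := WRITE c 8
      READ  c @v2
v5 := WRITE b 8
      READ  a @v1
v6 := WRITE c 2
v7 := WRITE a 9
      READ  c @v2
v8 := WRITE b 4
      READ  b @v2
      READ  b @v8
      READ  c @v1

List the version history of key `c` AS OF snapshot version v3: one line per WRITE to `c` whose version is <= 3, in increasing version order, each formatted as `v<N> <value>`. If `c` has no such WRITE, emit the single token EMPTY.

Answer: v1 5

Derivation:
Scan writes for key=c with version <= 3:
  v1 WRITE c 5 -> keep
  v2 WRITE b 9 -> skip
  v3 WRITE b 11 -> skip
  v4 WRITE c 8 -> drop (> snap)
  v5 WRITE b 8 -> skip
  v6 WRITE c 2 -> drop (> snap)
  v7 WRITE a 9 -> skip
  v8 WRITE b 4 -> skip
Collected: [(1, 5)]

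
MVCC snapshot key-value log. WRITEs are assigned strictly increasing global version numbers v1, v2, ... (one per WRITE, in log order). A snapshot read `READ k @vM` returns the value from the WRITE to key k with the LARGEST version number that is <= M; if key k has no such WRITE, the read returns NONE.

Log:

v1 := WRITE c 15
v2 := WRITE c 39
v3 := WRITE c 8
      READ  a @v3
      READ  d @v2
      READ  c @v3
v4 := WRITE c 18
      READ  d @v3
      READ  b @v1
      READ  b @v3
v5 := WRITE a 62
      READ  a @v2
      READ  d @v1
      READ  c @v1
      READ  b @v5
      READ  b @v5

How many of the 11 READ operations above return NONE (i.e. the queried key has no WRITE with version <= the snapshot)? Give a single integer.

v1: WRITE c=15  (c history now [(1, 15)])
v2: WRITE c=39  (c history now [(1, 15), (2, 39)])
v3: WRITE c=8  (c history now [(1, 15), (2, 39), (3, 8)])
READ a @v3: history=[] -> no version <= 3 -> NONE
READ d @v2: history=[] -> no version <= 2 -> NONE
READ c @v3: history=[(1, 15), (2, 39), (3, 8)] -> pick v3 -> 8
v4: WRITE c=18  (c history now [(1, 15), (2, 39), (3, 8), (4, 18)])
READ d @v3: history=[] -> no version <= 3 -> NONE
READ b @v1: history=[] -> no version <= 1 -> NONE
READ b @v3: history=[] -> no version <= 3 -> NONE
v5: WRITE a=62  (a history now [(5, 62)])
READ a @v2: history=[(5, 62)] -> no version <= 2 -> NONE
READ d @v1: history=[] -> no version <= 1 -> NONE
READ c @v1: history=[(1, 15), (2, 39), (3, 8), (4, 18)] -> pick v1 -> 15
READ b @v5: history=[] -> no version <= 5 -> NONE
READ b @v5: history=[] -> no version <= 5 -> NONE
Read results in order: ['NONE', 'NONE', '8', 'NONE', 'NONE', 'NONE', 'NONE', 'NONE', '15', 'NONE', 'NONE']
NONE count = 9

Answer: 9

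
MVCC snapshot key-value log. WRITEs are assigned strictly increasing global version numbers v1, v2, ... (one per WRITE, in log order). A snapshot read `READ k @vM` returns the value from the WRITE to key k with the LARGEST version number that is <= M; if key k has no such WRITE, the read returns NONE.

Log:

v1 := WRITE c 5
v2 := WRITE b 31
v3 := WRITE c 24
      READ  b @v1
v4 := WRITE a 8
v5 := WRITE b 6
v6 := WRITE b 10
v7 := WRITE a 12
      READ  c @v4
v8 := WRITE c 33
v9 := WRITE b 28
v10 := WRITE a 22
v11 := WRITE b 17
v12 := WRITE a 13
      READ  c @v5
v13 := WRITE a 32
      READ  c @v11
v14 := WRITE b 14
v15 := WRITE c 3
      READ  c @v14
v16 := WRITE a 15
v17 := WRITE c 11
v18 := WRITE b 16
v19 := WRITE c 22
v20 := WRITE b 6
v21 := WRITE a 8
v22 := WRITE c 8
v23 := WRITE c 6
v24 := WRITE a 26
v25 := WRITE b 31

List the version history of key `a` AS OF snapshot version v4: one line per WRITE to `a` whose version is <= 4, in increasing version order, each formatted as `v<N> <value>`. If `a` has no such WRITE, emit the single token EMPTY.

Scan writes for key=a with version <= 4:
  v1 WRITE c 5 -> skip
  v2 WRITE b 31 -> skip
  v3 WRITE c 24 -> skip
  v4 WRITE a 8 -> keep
  v5 WRITE b 6 -> skip
  v6 WRITE b 10 -> skip
  v7 WRITE a 12 -> drop (> snap)
  v8 WRITE c 33 -> skip
  v9 WRITE b 28 -> skip
  v10 WRITE a 22 -> drop (> snap)
  v11 WRITE b 17 -> skip
  v12 WRITE a 13 -> drop (> snap)
  v13 WRITE a 32 -> drop (> snap)
  v14 WRITE b 14 -> skip
  v15 WRITE c 3 -> skip
  v16 WRITE a 15 -> drop (> snap)
  v17 WRITE c 11 -> skip
  v18 WRITE b 16 -> skip
  v19 WRITE c 22 -> skip
  v20 WRITE b 6 -> skip
  v21 WRITE a 8 -> drop (> snap)
  v22 WRITE c 8 -> skip
  v23 WRITE c 6 -> skip
  v24 WRITE a 26 -> drop (> snap)
  v25 WRITE b 31 -> skip
Collected: [(4, 8)]

Answer: v4 8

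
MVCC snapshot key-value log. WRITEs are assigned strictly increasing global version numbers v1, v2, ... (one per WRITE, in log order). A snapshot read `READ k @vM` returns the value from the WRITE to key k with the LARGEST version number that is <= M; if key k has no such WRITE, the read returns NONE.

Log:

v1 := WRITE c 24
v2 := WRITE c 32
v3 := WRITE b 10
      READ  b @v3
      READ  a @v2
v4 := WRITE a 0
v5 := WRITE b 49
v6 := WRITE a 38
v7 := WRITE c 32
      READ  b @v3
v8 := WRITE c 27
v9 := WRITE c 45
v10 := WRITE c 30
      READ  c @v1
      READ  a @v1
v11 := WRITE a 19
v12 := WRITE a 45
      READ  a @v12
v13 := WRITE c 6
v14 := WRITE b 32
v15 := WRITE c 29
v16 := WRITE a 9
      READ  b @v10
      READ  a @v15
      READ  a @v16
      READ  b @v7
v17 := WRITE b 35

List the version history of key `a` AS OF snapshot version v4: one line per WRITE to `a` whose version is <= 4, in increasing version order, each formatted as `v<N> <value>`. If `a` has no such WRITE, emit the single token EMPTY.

Scan writes for key=a with version <= 4:
  v1 WRITE c 24 -> skip
  v2 WRITE c 32 -> skip
  v3 WRITE b 10 -> skip
  v4 WRITE a 0 -> keep
  v5 WRITE b 49 -> skip
  v6 WRITE a 38 -> drop (> snap)
  v7 WRITE c 32 -> skip
  v8 WRITE c 27 -> skip
  v9 WRITE c 45 -> skip
  v10 WRITE c 30 -> skip
  v11 WRITE a 19 -> drop (> snap)
  v12 WRITE a 45 -> drop (> snap)
  v13 WRITE c 6 -> skip
  v14 WRITE b 32 -> skip
  v15 WRITE c 29 -> skip
  v16 WRITE a 9 -> drop (> snap)
  v17 WRITE b 35 -> skip
Collected: [(4, 0)]

Answer: v4 0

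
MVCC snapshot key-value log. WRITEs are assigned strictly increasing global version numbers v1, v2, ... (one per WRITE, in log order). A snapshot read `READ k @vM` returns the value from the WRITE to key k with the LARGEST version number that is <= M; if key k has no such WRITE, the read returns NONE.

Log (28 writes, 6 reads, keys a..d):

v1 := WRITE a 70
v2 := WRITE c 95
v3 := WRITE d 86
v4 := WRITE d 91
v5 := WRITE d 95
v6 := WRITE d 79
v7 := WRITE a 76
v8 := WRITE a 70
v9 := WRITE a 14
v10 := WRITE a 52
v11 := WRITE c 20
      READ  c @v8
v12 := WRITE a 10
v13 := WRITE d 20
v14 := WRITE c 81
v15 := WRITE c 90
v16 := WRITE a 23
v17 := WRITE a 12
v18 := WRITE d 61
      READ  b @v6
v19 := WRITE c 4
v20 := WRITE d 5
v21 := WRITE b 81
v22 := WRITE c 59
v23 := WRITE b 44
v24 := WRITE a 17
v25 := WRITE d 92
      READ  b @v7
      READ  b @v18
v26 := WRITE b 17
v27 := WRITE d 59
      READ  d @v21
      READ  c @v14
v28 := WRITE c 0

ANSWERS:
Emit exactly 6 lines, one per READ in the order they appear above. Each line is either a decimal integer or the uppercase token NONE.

v1: WRITE a=70  (a history now [(1, 70)])
v2: WRITE c=95  (c history now [(2, 95)])
v3: WRITE d=86  (d history now [(3, 86)])
v4: WRITE d=91  (d history now [(3, 86), (4, 91)])
v5: WRITE d=95  (d history now [(3, 86), (4, 91), (5, 95)])
v6: WRITE d=79  (d history now [(3, 86), (4, 91), (5, 95), (6, 79)])
v7: WRITE a=76  (a history now [(1, 70), (7, 76)])
v8: WRITE a=70  (a history now [(1, 70), (7, 76), (8, 70)])
v9: WRITE a=14  (a history now [(1, 70), (7, 76), (8, 70), (9, 14)])
v10: WRITE a=52  (a history now [(1, 70), (7, 76), (8, 70), (9, 14), (10, 52)])
v11: WRITE c=20  (c history now [(2, 95), (11, 20)])
READ c @v8: history=[(2, 95), (11, 20)] -> pick v2 -> 95
v12: WRITE a=10  (a history now [(1, 70), (7, 76), (8, 70), (9, 14), (10, 52), (12, 10)])
v13: WRITE d=20  (d history now [(3, 86), (4, 91), (5, 95), (6, 79), (13, 20)])
v14: WRITE c=81  (c history now [(2, 95), (11, 20), (14, 81)])
v15: WRITE c=90  (c history now [(2, 95), (11, 20), (14, 81), (15, 90)])
v16: WRITE a=23  (a history now [(1, 70), (7, 76), (8, 70), (9, 14), (10, 52), (12, 10), (16, 23)])
v17: WRITE a=12  (a history now [(1, 70), (7, 76), (8, 70), (9, 14), (10, 52), (12, 10), (16, 23), (17, 12)])
v18: WRITE d=61  (d history now [(3, 86), (4, 91), (5, 95), (6, 79), (13, 20), (18, 61)])
READ b @v6: history=[] -> no version <= 6 -> NONE
v19: WRITE c=4  (c history now [(2, 95), (11, 20), (14, 81), (15, 90), (19, 4)])
v20: WRITE d=5  (d history now [(3, 86), (4, 91), (5, 95), (6, 79), (13, 20), (18, 61), (20, 5)])
v21: WRITE b=81  (b history now [(21, 81)])
v22: WRITE c=59  (c history now [(2, 95), (11, 20), (14, 81), (15, 90), (19, 4), (22, 59)])
v23: WRITE b=44  (b history now [(21, 81), (23, 44)])
v24: WRITE a=17  (a history now [(1, 70), (7, 76), (8, 70), (9, 14), (10, 52), (12, 10), (16, 23), (17, 12), (24, 17)])
v25: WRITE d=92  (d history now [(3, 86), (4, 91), (5, 95), (6, 79), (13, 20), (18, 61), (20, 5), (25, 92)])
READ b @v7: history=[(21, 81), (23, 44)] -> no version <= 7 -> NONE
READ b @v18: history=[(21, 81), (23, 44)] -> no version <= 18 -> NONE
v26: WRITE b=17  (b history now [(21, 81), (23, 44), (26, 17)])
v27: WRITE d=59  (d history now [(3, 86), (4, 91), (5, 95), (6, 79), (13, 20), (18, 61), (20, 5), (25, 92), (27, 59)])
READ d @v21: history=[(3, 86), (4, 91), (5, 95), (6, 79), (13, 20), (18, 61), (20, 5), (25, 92), (27, 59)] -> pick v20 -> 5
READ c @v14: history=[(2, 95), (11, 20), (14, 81), (15, 90), (19, 4), (22, 59)] -> pick v14 -> 81
v28: WRITE c=0  (c history now [(2, 95), (11, 20), (14, 81), (15, 90), (19, 4), (22, 59), (28, 0)])

Answer: 95
NONE
NONE
NONE
5
81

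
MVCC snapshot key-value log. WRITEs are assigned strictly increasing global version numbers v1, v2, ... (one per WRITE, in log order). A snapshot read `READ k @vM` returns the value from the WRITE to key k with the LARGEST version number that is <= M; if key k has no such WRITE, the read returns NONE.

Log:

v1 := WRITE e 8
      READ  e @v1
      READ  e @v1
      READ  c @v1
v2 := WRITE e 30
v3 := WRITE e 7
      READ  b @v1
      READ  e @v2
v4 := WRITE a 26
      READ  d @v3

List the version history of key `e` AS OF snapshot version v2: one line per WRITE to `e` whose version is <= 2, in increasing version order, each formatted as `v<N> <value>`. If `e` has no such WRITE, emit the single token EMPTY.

Scan writes for key=e with version <= 2:
  v1 WRITE e 8 -> keep
  v2 WRITE e 30 -> keep
  v3 WRITE e 7 -> drop (> snap)
  v4 WRITE a 26 -> skip
Collected: [(1, 8), (2, 30)]

Answer: v1 8
v2 30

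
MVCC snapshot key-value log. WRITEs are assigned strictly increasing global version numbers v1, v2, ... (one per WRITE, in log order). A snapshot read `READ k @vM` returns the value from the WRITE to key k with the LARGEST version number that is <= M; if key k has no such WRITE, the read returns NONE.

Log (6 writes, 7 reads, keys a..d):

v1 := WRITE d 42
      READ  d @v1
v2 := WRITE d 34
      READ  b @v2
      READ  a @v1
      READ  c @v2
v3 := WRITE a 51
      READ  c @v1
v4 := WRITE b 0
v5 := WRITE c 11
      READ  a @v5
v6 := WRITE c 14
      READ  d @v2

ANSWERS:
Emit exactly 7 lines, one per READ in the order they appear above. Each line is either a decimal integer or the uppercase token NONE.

v1: WRITE d=42  (d history now [(1, 42)])
READ d @v1: history=[(1, 42)] -> pick v1 -> 42
v2: WRITE d=34  (d history now [(1, 42), (2, 34)])
READ b @v2: history=[] -> no version <= 2 -> NONE
READ a @v1: history=[] -> no version <= 1 -> NONE
READ c @v2: history=[] -> no version <= 2 -> NONE
v3: WRITE a=51  (a history now [(3, 51)])
READ c @v1: history=[] -> no version <= 1 -> NONE
v4: WRITE b=0  (b history now [(4, 0)])
v5: WRITE c=11  (c history now [(5, 11)])
READ a @v5: history=[(3, 51)] -> pick v3 -> 51
v6: WRITE c=14  (c history now [(5, 11), (6, 14)])
READ d @v2: history=[(1, 42), (2, 34)] -> pick v2 -> 34

Answer: 42
NONE
NONE
NONE
NONE
51
34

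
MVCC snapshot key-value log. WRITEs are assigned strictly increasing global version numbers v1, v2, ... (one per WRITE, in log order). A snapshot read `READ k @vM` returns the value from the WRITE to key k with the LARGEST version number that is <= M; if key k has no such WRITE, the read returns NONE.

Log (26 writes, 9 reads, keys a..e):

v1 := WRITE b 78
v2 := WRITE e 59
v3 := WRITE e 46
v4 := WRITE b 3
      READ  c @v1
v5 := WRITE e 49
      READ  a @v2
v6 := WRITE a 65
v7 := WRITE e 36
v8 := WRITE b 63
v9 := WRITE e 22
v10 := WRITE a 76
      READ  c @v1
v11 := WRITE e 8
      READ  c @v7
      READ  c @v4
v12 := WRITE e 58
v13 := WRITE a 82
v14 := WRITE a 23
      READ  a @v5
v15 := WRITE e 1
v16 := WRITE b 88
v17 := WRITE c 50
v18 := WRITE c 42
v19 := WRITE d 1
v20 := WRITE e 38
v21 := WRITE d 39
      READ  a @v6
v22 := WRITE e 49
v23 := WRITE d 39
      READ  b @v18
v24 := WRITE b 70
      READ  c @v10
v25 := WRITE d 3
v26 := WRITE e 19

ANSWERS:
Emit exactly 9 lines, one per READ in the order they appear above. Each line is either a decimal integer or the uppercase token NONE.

Answer: NONE
NONE
NONE
NONE
NONE
NONE
65
88
NONE

Derivation:
v1: WRITE b=78  (b history now [(1, 78)])
v2: WRITE e=59  (e history now [(2, 59)])
v3: WRITE e=46  (e history now [(2, 59), (3, 46)])
v4: WRITE b=3  (b history now [(1, 78), (4, 3)])
READ c @v1: history=[] -> no version <= 1 -> NONE
v5: WRITE e=49  (e history now [(2, 59), (3, 46), (5, 49)])
READ a @v2: history=[] -> no version <= 2 -> NONE
v6: WRITE a=65  (a history now [(6, 65)])
v7: WRITE e=36  (e history now [(2, 59), (3, 46), (5, 49), (7, 36)])
v8: WRITE b=63  (b history now [(1, 78), (4, 3), (8, 63)])
v9: WRITE e=22  (e history now [(2, 59), (3, 46), (5, 49), (7, 36), (9, 22)])
v10: WRITE a=76  (a history now [(6, 65), (10, 76)])
READ c @v1: history=[] -> no version <= 1 -> NONE
v11: WRITE e=8  (e history now [(2, 59), (3, 46), (5, 49), (7, 36), (9, 22), (11, 8)])
READ c @v7: history=[] -> no version <= 7 -> NONE
READ c @v4: history=[] -> no version <= 4 -> NONE
v12: WRITE e=58  (e history now [(2, 59), (3, 46), (5, 49), (7, 36), (9, 22), (11, 8), (12, 58)])
v13: WRITE a=82  (a history now [(6, 65), (10, 76), (13, 82)])
v14: WRITE a=23  (a history now [(6, 65), (10, 76), (13, 82), (14, 23)])
READ a @v5: history=[(6, 65), (10, 76), (13, 82), (14, 23)] -> no version <= 5 -> NONE
v15: WRITE e=1  (e history now [(2, 59), (3, 46), (5, 49), (7, 36), (9, 22), (11, 8), (12, 58), (15, 1)])
v16: WRITE b=88  (b history now [(1, 78), (4, 3), (8, 63), (16, 88)])
v17: WRITE c=50  (c history now [(17, 50)])
v18: WRITE c=42  (c history now [(17, 50), (18, 42)])
v19: WRITE d=1  (d history now [(19, 1)])
v20: WRITE e=38  (e history now [(2, 59), (3, 46), (5, 49), (7, 36), (9, 22), (11, 8), (12, 58), (15, 1), (20, 38)])
v21: WRITE d=39  (d history now [(19, 1), (21, 39)])
READ a @v6: history=[(6, 65), (10, 76), (13, 82), (14, 23)] -> pick v6 -> 65
v22: WRITE e=49  (e history now [(2, 59), (3, 46), (5, 49), (7, 36), (9, 22), (11, 8), (12, 58), (15, 1), (20, 38), (22, 49)])
v23: WRITE d=39  (d history now [(19, 1), (21, 39), (23, 39)])
READ b @v18: history=[(1, 78), (4, 3), (8, 63), (16, 88)] -> pick v16 -> 88
v24: WRITE b=70  (b history now [(1, 78), (4, 3), (8, 63), (16, 88), (24, 70)])
READ c @v10: history=[(17, 50), (18, 42)] -> no version <= 10 -> NONE
v25: WRITE d=3  (d history now [(19, 1), (21, 39), (23, 39), (25, 3)])
v26: WRITE e=19  (e history now [(2, 59), (3, 46), (5, 49), (7, 36), (9, 22), (11, 8), (12, 58), (15, 1), (20, 38), (22, 49), (26, 19)])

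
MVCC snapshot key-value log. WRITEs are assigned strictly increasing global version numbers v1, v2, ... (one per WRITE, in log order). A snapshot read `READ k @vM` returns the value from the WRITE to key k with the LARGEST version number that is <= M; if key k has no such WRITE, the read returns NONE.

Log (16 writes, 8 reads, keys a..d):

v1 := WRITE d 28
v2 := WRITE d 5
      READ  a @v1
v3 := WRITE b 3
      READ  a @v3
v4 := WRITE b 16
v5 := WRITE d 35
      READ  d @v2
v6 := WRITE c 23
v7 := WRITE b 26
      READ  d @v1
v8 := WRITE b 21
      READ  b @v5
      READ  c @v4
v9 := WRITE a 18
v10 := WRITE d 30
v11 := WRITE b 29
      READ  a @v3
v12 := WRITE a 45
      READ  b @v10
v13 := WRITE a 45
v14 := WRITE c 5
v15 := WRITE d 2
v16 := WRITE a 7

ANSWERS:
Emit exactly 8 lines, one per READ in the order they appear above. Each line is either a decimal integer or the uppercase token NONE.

Answer: NONE
NONE
5
28
16
NONE
NONE
21

Derivation:
v1: WRITE d=28  (d history now [(1, 28)])
v2: WRITE d=5  (d history now [(1, 28), (2, 5)])
READ a @v1: history=[] -> no version <= 1 -> NONE
v3: WRITE b=3  (b history now [(3, 3)])
READ a @v3: history=[] -> no version <= 3 -> NONE
v4: WRITE b=16  (b history now [(3, 3), (4, 16)])
v5: WRITE d=35  (d history now [(1, 28), (2, 5), (5, 35)])
READ d @v2: history=[(1, 28), (2, 5), (5, 35)] -> pick v2 -> 5
v6: WRITE c=23  (c history now [(6, 23)])
v7: WRITE b=26  (b history now [(3, 3), (4, 16), (7, 26)])
READ d @v1: history=[(1, 28), (2, 5), (5, 35)] -> pick v1 -> 28
v8: WRITE b=21  (b history now [(3, 3), (4, 16), (7, 26), (8, 21)])
READ b @v5: history=[(3, 3), (4, 16), (7, 26), (8, 21)] -> pick v4 -> 16
READ c @v4: history=[(6, 23)] -> no version <= 4 -> NONE
v9: WRITE a=18  (a history now [(9, 18)])
v10: WRITE d=30  (d history now [(1, 28), (2, 5), (5, 35), (10, 30)])
v11: WRITE b=29  (b history now [(3, 3), (4, 16), (7, 26), (8, 21), (11, 29)])
READ a @v3: history=[(9, 18)] -> no version <= 3 -> NONE
v12: WRITE a=45  (a history now [(9, 18), (12, 45)])
READ b @v10: history=[(3, 3), (4, 16), (7, 26), (8, 21), (11, 29)] -> pick v8 -> 21
v13: WRITE a=45  (a history now [(9, 18), (12, 45), (13, 45)])
v14: WRITE c=5  (c history now [(6, 23), (14, 5)])
v15: WRITE d=2  (d history now [(1, 28), (2, 5), (5, 35), (10, 30), (15, 2)])
v16: WRITE a=7  (a history now [(9, 18), (12, 45), (13, 45), (16, 7)])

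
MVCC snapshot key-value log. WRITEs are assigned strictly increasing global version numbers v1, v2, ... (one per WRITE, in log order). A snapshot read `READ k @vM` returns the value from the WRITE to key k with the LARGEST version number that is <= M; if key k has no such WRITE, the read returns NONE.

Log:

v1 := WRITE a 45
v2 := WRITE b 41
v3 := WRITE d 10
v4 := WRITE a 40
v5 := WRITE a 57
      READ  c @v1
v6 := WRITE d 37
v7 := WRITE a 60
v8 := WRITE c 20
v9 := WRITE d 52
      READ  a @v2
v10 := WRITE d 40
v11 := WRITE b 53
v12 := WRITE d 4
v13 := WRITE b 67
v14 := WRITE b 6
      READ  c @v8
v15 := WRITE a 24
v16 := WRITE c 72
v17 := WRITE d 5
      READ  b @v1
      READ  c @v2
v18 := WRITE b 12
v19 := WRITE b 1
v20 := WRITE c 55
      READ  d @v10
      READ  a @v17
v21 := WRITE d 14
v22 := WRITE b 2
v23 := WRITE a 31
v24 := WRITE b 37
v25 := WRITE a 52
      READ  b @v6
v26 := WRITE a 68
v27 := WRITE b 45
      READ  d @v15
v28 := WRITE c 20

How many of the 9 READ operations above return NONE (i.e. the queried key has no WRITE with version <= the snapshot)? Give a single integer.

Answer: 3

Derivation:
v1: WRITE a=45  (a history now [(1, 45)])
v2: WRITE b=41  (b history now [(2, 41)])
v3: WRITE d=10  (d history now [(3, 10)])
v4: WRITE a=40  (a history now [(1, 45), (4, 40)])
v5: WRITE a=57  (a history now [(1, 45), (4, 40), (5, 57)])
READ c @v1: history=[] -> no version <= 1 -> NONE
v6: WRITE d=37  (d history now [(3, 10), (6, 37)])
v7: WRITE a=60  (a history now [(1, 45), (4, 40), (5, 57), (7, 60)])
v8: WRITE c=20  (c history now [(8, 20)])
v9: WRITE d=52  (d history now [(3, 10), (6, 37), (9, 52)])
READ a @v2: history=[(1, 45), (4, 40), (5, 57), (7, 60)] -> pick v1 -> 45
v10: WRITE d=40  (d history now [(3, 10), (6, 37), (9, 52), (10, 40)])
v11: WRITE b=53  (b history now [(2, 41), (11, 53)])
v12: WRITE d=4  (d history now [(3, 10), (6, 37), (9, 52), (10, 40), (12, 4)])
v13: WRITE b=67  (b history now [(2, 41), (11, 53), (13, 67)])
v14: WRITE b=6  (b history now [(2, 41), (11, 53), (13, 67), (14, 6)])
READ c @v8: history=[(8, 20)] -> pick v8 -> 20
v15: WRITE a=24  (a history now [(1, 45), (4, 40), (5, 57), (7, 60), (15, 24)])
v16: WRITE c=72  (c history now [(8, 20), (16, 72)])
v17: WRITE d=5  (d history now [(3, 10), (6, 37), (9, 52), (10, 40), (12, 4), (17, 5)])
READ b @v1: history=[(2, 41), (11, 53), (13, 67), (14, 6)] -> no version <= 1 -> NONE
READ c @v2: history=[(8, 20), (16, 72)] -> no version <= 2 -> NONE
v18: WRITE b=12  (b history now [(2, 41), (11, 53), (13, 67), (14, 6), (18, 12)])
v19: WRITE b=1  (b history now [(2, 41), (11, 53), (13, 67), (14, 6), (18, 12), (19, 1)])
v20: WRITE c=55  (c history now [(8, 20), (16, 72), (20, 55)])
READ d @v10: history=[(3, 10), (6, 37), (9, 52), (10, 40), (12, 4), (17, 5)] -> pick v10 -> 40
READ a @v17: history=[(1, 45), (4, 40), (5, 57), (7, 60), (15, 24)] -> pick v15 -> 24
v21: WRITE d=14  (d history now [(3, 10), (6, 37), (9, 52), (10, 40), (12, 4), (17, 5), (21, 14)])
v22: WRITE b=2  (b history now [(2, 41), (11, 53), (13, 67), (14, 6), (18, 12), (19, 1), (22, 2)])
v23: WRITE a=31  (a history now [(1, 45), (4, 40), (5, 57), (7, 60), (15, 24), (23, 31)])
v24: WRITE b=37  (b history now [(2, 41), (11, 53), (13, 67), (14, 6), (18, 12), (19, 1), (22, 2), (24, 37)])
v25: WRITE a=52  (a history now [(1, 45), (4, 40), (5, 57), (7, 60), (15, 24), (23, 31), (25, 52)])
READ b @v6: history=[(2, 41), (11, 53), (13, 67), (14, 6), (18, 12), (19, 1), (22, 2), (24, 37)] -> pick v2 -> 41
v26: WRITE a=68  (a history now [(1, 45), (4, 40), (5, 57), (7, 60), (15, 24), (23, 31), (25, 52), (26, 68)])
v27: WRITE b=45  (b history now [(2, 41), (11, 53), (13, 67), (14, 6), (18, 12), (19, 1), (22, 2), (24, 37), (27, 45)])
READ d @v15: history=[(3, 10), (6, 37), (9, 52), (10, 40), (12, 4), (17, 5), (21, 14)] -> pick v12 -> 4
v28: WRITE c=20  (c history now [(8, 20), (16, 72), (20, 55), (28, 20)])
Read results in order: ['NONE', '45', '20', 'NONE', 'NONE', '40', '24', '41', '4']
NONE count = 3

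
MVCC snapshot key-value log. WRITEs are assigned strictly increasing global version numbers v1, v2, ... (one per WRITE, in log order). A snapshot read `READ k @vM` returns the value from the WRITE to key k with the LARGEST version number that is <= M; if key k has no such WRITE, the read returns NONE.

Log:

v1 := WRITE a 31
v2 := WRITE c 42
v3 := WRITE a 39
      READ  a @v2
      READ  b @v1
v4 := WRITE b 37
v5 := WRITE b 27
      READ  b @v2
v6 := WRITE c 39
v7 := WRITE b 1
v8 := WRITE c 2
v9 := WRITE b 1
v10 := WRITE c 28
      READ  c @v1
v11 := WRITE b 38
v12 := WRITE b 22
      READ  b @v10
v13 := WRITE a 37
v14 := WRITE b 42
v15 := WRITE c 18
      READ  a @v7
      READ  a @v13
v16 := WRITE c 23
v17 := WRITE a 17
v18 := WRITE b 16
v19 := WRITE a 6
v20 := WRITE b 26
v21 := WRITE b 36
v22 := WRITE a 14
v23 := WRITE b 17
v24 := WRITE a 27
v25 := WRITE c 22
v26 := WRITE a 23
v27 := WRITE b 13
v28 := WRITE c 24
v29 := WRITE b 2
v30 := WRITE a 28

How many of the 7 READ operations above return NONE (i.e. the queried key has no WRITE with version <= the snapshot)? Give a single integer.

Answer: 3

Derivation:
v1: WRITE a=31  (a history now [(1, 31)])
v2: WRITE c=42  (c history now [(2, 42)])
v3: WRITE a=39  (a history now [(1, 31), (3, 39)])
READ a @v2: history=[(1, 31), (3, 39)] -> pick v1 -> 31
READ b @v1: history=[] -> no version <= 1 -> NONE
v4: WRITE b=37  (b history now [(4, 37)])
v5: WRITE b=27  (b history now [(4, 37), (5, 27)])
READ b @v2: history=[(4, 37), (5, 27)] -> no version <= 2 -> NONE
v6: WRITE c=39  (c history now [(2, 42), (6, 39)])
v7: WRITE b=1  (b history now [(4, 37), (5, 27), (7, 1)])
v8: WRITE c=2  (c history now [(2, 42), (6, 39), (8, 2)])
v9: WRITE b=1  (b history now [(4, 37), (5, 27), (7, 1), (9, 1)])
v10: WRITE c=28  (c history now [(2, 42), (6, 39), (8, 2), (10, 28)])
READ c @v1: history=[(2, 42), (6, 39), (8, 2), (10, 28)] -> no version <= 1 -> NONE
v11: WRITE b=38  (b history now [(4, 37), (5, 27), (7, 1), (9, 1), (11, 38)])
v12: WRITE b=22  (b history now [(4, 37), (5, 27), (7, 1), (9, 1), (11, 38), (12, 22)])
READ b @v10: history=[(4, 37), (5, 27), (7, 1), (9, 1), (11, 38), (12, 22)] -> pick v9 -> 1
v13: WRITE a=37  (a history now [(1, 31), (3, 39), (13, 37)])
v14: WRITE b=42  (b history now [(4, 37), (5, 27), (7, 1), (9, 1), (11, 38), (12, 22), (14, 42)])
v15: WRITE c=18  (c history now [(2, 42), (6, 39), (8, 2), (10, 28), (15, 18)])
READ a @v7: history=[(1, 31), (3, 39), (13, 37)] -> pick v3 -> 39
READ a @v13: history=[(1, 31), (3, 39), (13, 37)] -> pick v13 -> 37
v16: WRITE c=23  (c history now [(2, 42), (6, 39), (8, 2), (10, 28), (15, 18), (16, 23)])
v17: WRITE a=17  (a history now [(1, 31), (3, 39), (13, 37), (17, 17)])
v18: WRITE b=16  (b history now [(4, 37), (5, 27), (7, 1), (9, 1), (11, 38), (12, 22), (14, 42), (18, 16)])
v19: WRITE a=6  (a history now [(1, 31), (3, 39), (13, 37), (17, 17), (19, 6)])
v20: WRITE b=26  (b history now [(4, 37), (5, 27), (7, 1), (9, 1), (11, 38), (12, 22), (14, 42), (18, 16), (20, 26)])
v21: WRITE b=36  (b history now [(4, 37), (5, 27), (7, 1), (9, 1), (11, 38), (12, 22), (14, 42), (18, 16), (20, 26), (21, 36)])
v22: WRITE a=14  (a history now [(1, 31), (3, 39), (13, 37), (17, 17), (19, 6), (22, 14)])
v23: WRITE b=17  (b history now [(4, 37), (5, 27), (7, 1), (9, 1), (11, 38), (12, 22), (14, 42), (18, 16), (20, 26), (21, 36), (23, 17)])
v24: WRITE a=27  (a history now [(1, 31), (3, 39), (13, 37), (17, 17), (19, 6), (22, 14), (24, 27)])
v25: WRITE c=22  (c history now [(2, 42), (6, 39), (8, 2), (10, 28), (15, 18), (16, 23), (25, 22)])
v26: WRITE a=23  (a history now [(1, 31), (3, 39), (13, 37), (17, 17), (19, 6), (22, 14), (24, 27), (26, 23)])
v27: WRITE b=13  (b history now [(4, 37), (5, 27), (7, 1), (9, 1), (11, 38), (12, 22), (14, 42), (18, 16), (20, 26), (21, 36), (23, 17), (27, 13)])
v28: WRITE c=24  (c history now [(2, 42), (6, 39), (8, 2), (10, 28), (15, 18), (16, 23), (25, 22), (28, 24)])
v29: WRITE b=2  (b history now [(4, 37), (5, 27), (7, 1), (9, 1), (11, 38), (12, 22), (14, 42), (18, 16), (20, 26), (21, 36), (23, 17), (27, 13), (29, 2)])
v30: WRITE a=28  (a history now [(1, 31), (3, 39), (13, 37), (17, 17), (19, 6), (22, 14), (24, 27), (26, 23), (30, 28)])
Read results in order: ['31', 'NONE', 'NONE', 'NONE', '1', '39', '37']
NONE count = 3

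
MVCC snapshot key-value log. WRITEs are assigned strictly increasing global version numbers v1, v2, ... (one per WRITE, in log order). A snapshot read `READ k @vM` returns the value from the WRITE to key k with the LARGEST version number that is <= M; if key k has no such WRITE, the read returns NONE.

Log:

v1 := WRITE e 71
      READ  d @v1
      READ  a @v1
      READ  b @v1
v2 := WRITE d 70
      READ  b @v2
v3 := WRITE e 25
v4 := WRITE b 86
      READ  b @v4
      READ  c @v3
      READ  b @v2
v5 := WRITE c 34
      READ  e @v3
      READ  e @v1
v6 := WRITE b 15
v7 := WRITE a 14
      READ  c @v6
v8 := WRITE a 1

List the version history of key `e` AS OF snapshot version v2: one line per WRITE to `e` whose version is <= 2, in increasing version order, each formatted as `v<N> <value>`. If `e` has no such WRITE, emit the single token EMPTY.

Answer: v1 71

Derivation:
Scan writes for key=e with version <= 2:
  v1 WRITE e 71 -> keep
  v2 WRITE d 70 -> skip
  v3 WRITE e 25 -> drop (> snap)
  v4 WRITE b 86 -> skip
  v5 WRITE c 34 -> skip
  v6 WRITE b 15 -> skip
  v7 WRITE a 14 -> skip
  v8 WRITE a 1 -> skip
Collected: [(1, 71)]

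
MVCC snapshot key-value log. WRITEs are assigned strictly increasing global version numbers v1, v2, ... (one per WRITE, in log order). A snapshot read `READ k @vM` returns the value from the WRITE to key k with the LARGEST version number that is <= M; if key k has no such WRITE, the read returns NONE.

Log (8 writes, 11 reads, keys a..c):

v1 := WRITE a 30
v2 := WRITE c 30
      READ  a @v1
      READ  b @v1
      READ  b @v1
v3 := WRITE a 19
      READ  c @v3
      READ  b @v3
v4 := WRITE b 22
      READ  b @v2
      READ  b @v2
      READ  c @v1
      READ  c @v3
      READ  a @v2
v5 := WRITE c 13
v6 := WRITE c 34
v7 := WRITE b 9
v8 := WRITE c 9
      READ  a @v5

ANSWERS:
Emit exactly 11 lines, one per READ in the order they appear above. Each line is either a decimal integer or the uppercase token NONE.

Answer: 30
NONE
NONE
30
NONE
NONE
NONE
NONE
30
30
19

Derivation:
v1: WRITE a=30  (a history now [(1, 30)])
v2: WRITE c=30  (c history now [(2, 30)])
READ a @v1: history=[(1, 30)] -> pick v1 -> 30
READ b @v1: history=[] -> no version <= 1 -> NONE
READ b @v1: history=[] -> no version <= 1 -> NONE
v3: WRITE a=19  (a history now [(1, 30), (3, 19)])
READ c @v3: history=[(2, 30)] -> pick v2 -> 30
READ b @v3: history=[] -> no version <= 3 -> NONE
v4: WRITE b=22  (b history now [(4, 22)])
READ b @v2: history=[(4, 22)] -> no version <= 2 -> NONE
READ b @v2: history=[(4, 22)] -> no version <= 2 -> NONE
READ c @v1: history=[(2, 30)] -> no version <= 1 -> NONE
READ c @v3: history=[(2, 30)] -> pick v2 -> 30
READ a @v2: history=[(1, 30), (3, 19)] -> pick v1 -> 30
v5: WRITE c=13  (c history now [(2, 30), (5, 13)])
v6: WRITE c=34  (c history now [(2, 30), (5, 13), (6, 34)])
v7: WRITE b=9  (b history now [(4, 22), (7, 9)])
v8: WRITE c=9  (c history now [(2, 30), (5, 13), (6, 34), (8, 9)])
READ a @v5: history=[(1, 30), (3, 19)] -> pick v3 -> 19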